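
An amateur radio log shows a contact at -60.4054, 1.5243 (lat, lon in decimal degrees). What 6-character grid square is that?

JC09so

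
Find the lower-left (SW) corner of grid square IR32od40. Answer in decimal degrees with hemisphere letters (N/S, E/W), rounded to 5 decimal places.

82.12500° N, 12.80000° W

Field I=8, R=17: +8·20° lon, +17·10° lat → SW at lon -20°, lat 80°.
Square 3, 2: +3·2° lon, +2·1° lat → SW at lon -14°, lat 82°.
Subsquare o=14, d=3: +14·0.0833333° lon, +3·0.0416667° lat → SW at lon -12.8333°, lat 82.125°.
Extended square 4, 0: +4·0.00833333° lon, +0·0.00416667° lat → SW at lon -12.8°, lat 82.125°.
latitude 82.12500° N, longitude 12.80000° W.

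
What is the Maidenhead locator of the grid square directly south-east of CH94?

DH03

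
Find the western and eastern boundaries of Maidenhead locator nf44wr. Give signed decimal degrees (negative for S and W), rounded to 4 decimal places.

Field N=13, F=5: +13·20° lon, +5·10° lat → SW at lon 80°, lat -40°.
Square 4, 4: +4·2° lon, +4·1° lat → SW at lon 88°, lat -36°.
Subsquare w=22, r=17: +22·0.0833333° lon, +17·0.0416667° lat → SW at lon 89.8333°, lat -35.2917°.
Cell spans 0.0833333° lon × 0.0416667° lat.
west 89.8333, east 89.9167.

89.8333, 89.9167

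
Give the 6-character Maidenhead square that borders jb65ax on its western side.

JB55xx

Longitude subsquare a = 0; −1 → -1, wraps to 23 = x, carry into square.
Longitude square 6; −1 → 5.
The latitude characters are unchanged.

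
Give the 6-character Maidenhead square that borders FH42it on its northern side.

Latitude subsquare t = 19; +1 → 20 = u.
The longitude characters are unchanged.

FH42iu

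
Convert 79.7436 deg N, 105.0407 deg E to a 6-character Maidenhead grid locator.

Offset from 180°W / 90°S: lon 285.0407°, lat 169.7436°.
Field: 285.0407/20 → 14 → O, 169.7436/10 → 16 → Q; chars OQ.
Square: 5.0407/2 → 2, 9.7436/1 → 9; chars 29.
Subsquare: 1.0407/0.0833333 → 12 → m, 0.7436/0.0416667 → 17 → r; chars mr.

OQ29mr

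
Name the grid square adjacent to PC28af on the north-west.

PC18xg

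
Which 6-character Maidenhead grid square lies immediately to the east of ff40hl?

FF40il

Longitude subsquare h = 7; +1 → 8 = i.
The latitude characters are unchanged.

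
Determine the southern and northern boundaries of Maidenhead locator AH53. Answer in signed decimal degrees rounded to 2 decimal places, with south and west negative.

Field A=0, H=7: +0·20° lon, +7·10° lat → SW at lon -180°, lat -20°.
Square 5, 3: +5·2° lon, +3·1° lat → SW at lon -170°, lat -17°.
Cell spans 2° lon × 1° lat.
south -17.00, north -16.00.

-17.00, -16.00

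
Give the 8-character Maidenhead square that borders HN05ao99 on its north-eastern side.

HN05bp00

Longitude extended square 9; +1 → 10, wraps to 0, carry into subsquare.
Longitude subsquare a = 0; +1 → 1 = b.
Latitude extended square 9; +1 → 10, wraps to 0, carry into subsquare.
Latitude subsquare o = 14; +1 → 15 = p.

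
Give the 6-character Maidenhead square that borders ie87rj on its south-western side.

Longitude subsquare r = 17; −1 → 16 = q.
Latitude subsquare j = 9; −1 → 8 = i.

IE87qi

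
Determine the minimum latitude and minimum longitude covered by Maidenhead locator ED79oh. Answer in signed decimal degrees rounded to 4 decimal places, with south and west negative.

-50.7083, -84.8333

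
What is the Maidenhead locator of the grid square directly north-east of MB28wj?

Longitude subsquare w = 22; +1 → 23 = x.
Latitude subsquare j = 9; +1 → 10 = k.

MB28xk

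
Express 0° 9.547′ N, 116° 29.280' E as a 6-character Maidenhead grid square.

Shift to the Maidenhead origin (180°W, 90°S): lon 296.4880, lat 90.1591.
Field: 296.4880/20 → 14 → O, 90.1591/10 → 9 → J; chars OJ.
Square: 16.4880/2 → 8, 0.1591/1 → 0; chars 80.
Subsquare: 0.4880/0.0833333 → 5 → f, 0.1591/0.0416667 → 3 → d; chars fd.

OJ80fd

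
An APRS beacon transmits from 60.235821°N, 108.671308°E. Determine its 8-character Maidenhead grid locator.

Shift to the Maidenhead origin (180°W, 90°S): lon 288.67131, lat 150.23582.
Field: 288.67131/20 → 14 → O, 150.23582/10 → 15 → P; chars OP.
Square: 8.67131/2 → 4, 0.23582/1 → 0; chars 40.
Subsquare: 0.67131/0.0833333 → 8 → i, 0.23582/0.0416667 → 5 → f; chars if.
Extended square: 0.00464/0.00833333 → 0, 0.02749/0.00416667 → 6; chars 06.

OP40if06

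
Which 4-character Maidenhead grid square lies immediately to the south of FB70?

FA79

Latitude square 0; −1 → -1, wraps to 9, carry into field.
Latitude field B = 1; −1 → 0 = A.
The longitude characters are unchanged.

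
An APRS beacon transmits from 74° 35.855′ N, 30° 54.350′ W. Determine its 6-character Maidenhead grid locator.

HQ44no

Shift to the Maidenhead origin (180°W, 90°S): lon 149.0942, lat 164.5976.
Field: 149.0942/20 → 7 → H, 164.5976/10 → 16 → Q; chars HQ.
Square: 9.0942/2 → 4, 4.5976/1 → 4; chars 44.
Subsquare: 1.0942/0.0833333 → 13 → n, 0.5976/0.0416667 → 14 → o; chars no.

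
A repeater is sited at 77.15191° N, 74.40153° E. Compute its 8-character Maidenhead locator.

Add 180° to longitude and 90° to latitude: 254.40153, 167.15191.
Field (20°×10°, letters A–R): lon ⌊254.40153/20⌋ = 12 → M; lat ⌊167.15191/10⌋ = 16 → Q.
Square (2°×1°, digits 0–9): lon ⌊14.40153/2⌋ = 7; lat ⌊7.15191/1⌋ = 7.
Subsquare (5′×2.5′, letters a–x): lon ⌊0.40153/0.0833333⌋ = 4 → e; lat ⌊0.15191/0.0416667⌋ = 3 → d.
Extended square (30″×15″, digits 0–9): lon ⌊0.06820/0.00833333⌋ = 8; lat ⌊0.02691/0.00416667⌋ = 6.

MQ77ed86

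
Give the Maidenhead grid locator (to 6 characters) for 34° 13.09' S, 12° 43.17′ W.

Offset from 180°W / 90°S: lon 167.2805°, lat 55.7818°.
Field: lon ⌊167.2805/20⌋ = 8 → I; lat ⌊55.7818/10⌋ = 5 → F.
Square: lon ⌊7.2805/2⌋ = 3; lat ⌊5.7818/1⌋ = 5.
Subsquare: lon ⌊1.2805/0.0833333⌋ = 15 → p; lat ⌊0.7818/0.0416667⌋ = 18 → s.

IF35ps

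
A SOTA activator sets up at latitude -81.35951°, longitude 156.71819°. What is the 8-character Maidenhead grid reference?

Add 180° to longitude and 90° to latitude: 336.71819, 8.64049.
Field: lon ⌊336.71819/20⌋ = 16 → Q; lat ⌊8.64049/10⌋ = 0 → A.
Square: lon ⌊16.71819/2⌋ = 8; lat ⌊8.64049/1⌋ = 8.
Subsquare: lon ⌊0.71819/0.0833333⌋ = 8 → i; lat ⌊0.64049/0.0416667⌋ = 15 → p.
Extended square: lon ⌊0.05152/0.00833333⌋ = 6; lat ⌊0.01549/0.00416667⌋ = 3.

QA88ip63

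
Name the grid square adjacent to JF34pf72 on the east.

JF34pf82

Longitude extended square 7; +1 → 8.
The latitude characters are unchanged.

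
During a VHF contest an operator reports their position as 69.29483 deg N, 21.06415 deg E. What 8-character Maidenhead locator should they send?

KP09mh70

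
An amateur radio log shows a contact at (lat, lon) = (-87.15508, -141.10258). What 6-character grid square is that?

Add 180° to longitude and 90° to latitude: 38.8974, 2.8449.
Field: lon ⌊38.8974/20⌋ = 1 → B; lat ⌊2.8449/10⌋ = 0 → A.
Square: lon ⌊18.8974/2⌋ = 9; lat ⌊2.8449/1⌋ = 2.
Subsquare: lon ⌊0.8974/0.0833333⌋ = 10 → k; lat ⌊0.8449/0.0416667⌋ = 20 → u.

BA92ku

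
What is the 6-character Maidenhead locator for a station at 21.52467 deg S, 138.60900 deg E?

PG98hl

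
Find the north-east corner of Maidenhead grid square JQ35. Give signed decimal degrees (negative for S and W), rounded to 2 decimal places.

76.00, 8.00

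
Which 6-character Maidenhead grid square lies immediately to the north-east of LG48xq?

LG58ar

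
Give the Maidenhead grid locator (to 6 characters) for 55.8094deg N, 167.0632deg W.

AO65lt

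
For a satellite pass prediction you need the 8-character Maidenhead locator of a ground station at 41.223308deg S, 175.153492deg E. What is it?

RE78ns86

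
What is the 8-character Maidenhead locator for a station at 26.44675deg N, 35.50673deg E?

KL76sk07

Add 180° to longitude and 90° to latitude: 215.50673, 116.44675.
Field (20°×10°, letters A–R): lon ⌊215.50673/20⌋ = 10 → K; lat ⌊116.44675/10⌋ = 11 → L.
Square (2°×1°, digits 0–9): lon ⌊15.50673/2⌋ = 7; lat ⌊6.44675/1⌋ = 6.
Subsquare (5′×2.5′, letters a–x): lon ⌊1.50673/0.0833333⌋ = 18 → s; lat ⌊0.44675/0.0416667⌋ = 10 → k.
Extended square (30″×15″, digits 0–9): lon ⌊0.00673/0.00833333⌋ = 0; lat ⌊0.03008/0.00416667⌋ = 7.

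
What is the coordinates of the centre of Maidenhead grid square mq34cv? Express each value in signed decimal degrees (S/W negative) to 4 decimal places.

74.8958, 66.2083

Field M=12, Q=16: +12·20° lon, +16·10° lat → SW at lon 60°, lat 70°.
Square 3, 4: +3·2° lon, +4·1° lat → SW at lon 66°, lat 74°.
Subsquare c=2, v=21: +2·0.0833333° lon, +21·0.0416667° lat → SW at lon 66.1667°, lat 74.875°.
Cell spans 0.0833333° lon × 0.0416667° lat. Centre is SW corner plus half of each.
latitude 74.8958, longitude 66.2083.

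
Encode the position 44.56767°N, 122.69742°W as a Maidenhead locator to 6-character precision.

CN84pn

Shift to the Maidenhead origin (180°W, 90°S): lon 57.3026, lat 134.5677.
Field: lon ⌊57.3026/20⌋ = 2 → C; lat ⌊134.5677/10⌋ = 13 → N.
Square: lon ⌊17.3026/2⌋ = 8; lat ⌊4.5677/1⌋ = 4.
Subsquare: lon ⌊1.3026/0.0833333⌋ = 15 → p; lat ⌊0.5677/0.0416667⌋ = 13 → n.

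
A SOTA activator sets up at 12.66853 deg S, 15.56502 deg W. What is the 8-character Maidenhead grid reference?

Shift to the Maidenhead origin (180°W, 90°S): lon 164.43498, lat 77.33147.
Field: 164.43498/20 → 8 → I, 77.33147/10 → 7 → H; chars IH.
Square: 4.43498/2 → 2, 7.33147/1 → 7; chars 27.
Subsquare: 0.43498/0.0833333 → 5 → f, 0.33147/0.0416667 → 7 → h; chars fh.
Extended square: 0.01831/0.00833333 → 2, 0.03980/0.00416667 → 9; chars 29.

IH27fh29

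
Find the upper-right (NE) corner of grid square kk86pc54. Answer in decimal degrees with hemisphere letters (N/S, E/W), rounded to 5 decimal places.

16.10417° N, 37.30000° E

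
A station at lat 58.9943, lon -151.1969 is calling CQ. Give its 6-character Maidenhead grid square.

BO48jx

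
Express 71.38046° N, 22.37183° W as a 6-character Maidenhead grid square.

HQ81tj

Offset from 180°W / 90°S: lon 157.6282°, lat 161.3805°.
Field: lon ⌊157.6282/20⌋ = 7 → H; lat ⌊161.3805/10⌋ = 16 → Q.
Square: lon ⌊17.6282/2⌋ = 8; lat ⌊1.3805/1⌋ = 1.
Subsquare: lon ⌊1.6282/0.0833333⌋ = 19 → t; lat ⌊0.3805/0.0416667⌋ = 9 → j.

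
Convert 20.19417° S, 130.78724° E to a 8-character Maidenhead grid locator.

PG59jt43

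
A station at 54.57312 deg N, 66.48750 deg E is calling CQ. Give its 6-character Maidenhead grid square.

MO34fn

Add 180° to longitude and 90° to latitude: 246.4875, 144.5731.
Field: lon ⌊246.4875/20⌋ = 12 → M; lat ⌊144.5731/10⌋ = 14 → O.
Square: lon ⌊6.4875/2⌋ = 3; lat ⌊4.5731/1⌋ = 4.
Subsquare: lon ⌊0.4875/0.0833333⌋ = 5 → f; lat ⌊0.5731/0.0416667⌋ = 13 → n.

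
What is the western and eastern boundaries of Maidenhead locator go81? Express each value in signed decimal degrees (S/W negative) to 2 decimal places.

Field G=6, O=14: +6·20° lon, +14·10° lat → SW at lon -60°, lat 50°.
Square 8, 1: +8·2° lon, +1·1° lat → SW at lon -44°, lat 51°.
Cell spans 2° lon × 1° lat.
west -44.00, east -42.00.

-44.00, -42.00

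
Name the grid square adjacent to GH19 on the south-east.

GH28

Longitude square 1; +1 → 2.
Latitude square 9; −1 → 8.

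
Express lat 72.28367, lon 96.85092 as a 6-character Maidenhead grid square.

Add 180° to longitude and 90° to latitude: 276.8509, 162.2837.
Field (20°×10°, letters A–R): 276.8509/20 → 13 → N, 162.2837/10 → 16 → Q; chars NQ.
Square (2°×1°, digits 0–9): 16.8509/2 → 8, 2.2837/1 → 2; chars 82.
Subsquare (5′×2.5′, letters a–x): 0.8509/0.0833333 → 10 → k, 0.2837/0.0416667 → 6 → g; chars kg.

NQ82kg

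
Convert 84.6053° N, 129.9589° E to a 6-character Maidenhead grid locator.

PR44xo

Offset from 180°W / 90°S: lon 309.9589°, lat 174.6053°.
Field (20°×10°, letters A–R): 309.9589/20 → 15 → P, 174.6053/10 → 17 → R; chars PR.
Square (2°×1°, digits 0–9): 9.9589/2 → 4, 4.6053/1 → 4; chars 44.
Subsquare (5′×2.5′, letters a–x): 1.9589/0.0833333 → 23 → x, 0.6053/0.0416667 → 14 → o; chars xo.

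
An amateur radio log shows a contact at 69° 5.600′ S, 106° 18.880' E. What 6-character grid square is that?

OC30dv

Offset from 180°W / 90°S: lon 286.3147°, lat 20.9067°.
Field (20°×10°, letters A–R): 286.3147/20 → 14 → O, 20.9067/10 → 2 → C; chars OC.
Square (2°×1°, digits 0–9): 6.3147/2 → 3, 0.9067/1 → 0; chars 30.
Subsquare (5′×2.5′, letters a–x): 0.3147/0.0833333 → 3 → d, 0.9067/0.0416667 → 21 → v; chars dv.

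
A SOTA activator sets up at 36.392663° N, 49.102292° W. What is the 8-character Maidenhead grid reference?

GM56kj74

Add 180° to longitude and 90° to latitude: 130.89771, 126.39266.
Field (20°×10°, letters A–R): lon ⌊130.89771/20⌋ = 6 → G; lat ⌊126.39266/10⌋ = 12 → M.
Square (2°×1°, digits 0–9): lon ⌊10.89771/2⌋ = 5; lat ⌊6.39266/1⌋ = 6.
Subsquare (5′×2.5′, letters a–x): lon ⌊0.89771/0.0833333⌋ = 10 → k; lat ⌊0.39266/0.0416667⌋ = 9 → j.
Extended square (30″×15″, digits 0–9): lon ⌊0.06437/0.00833333⌋ = 7; lat ⌊0.01766/0.00416667⌋ = 4.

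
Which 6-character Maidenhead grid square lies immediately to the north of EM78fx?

Latitude subsquare x = 23; +1 → 24, wraps to 0 = a, carry into square.
Latitude square 8; +1 → 9.
The longitude characters are unchanged.

EM79fa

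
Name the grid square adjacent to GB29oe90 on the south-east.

GB29pd09

Longitude extended square 9; +1 → 10, wraps to 0, carry into subsquare.
Longitude subsquare o = 14; +1 → 15 = p.
Latitude extended square 0; −1 → -1, wraps to 9, carry into subsquare.
Latitude subsquare e = 4; −1 → 3 = d.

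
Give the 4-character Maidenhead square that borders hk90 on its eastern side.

Longitude square 9; +1 → 10, wraps to 0, carry into field.
Longitude field H = 7; +1 → 8 = I.
The latitude characters are unchanged.

IK00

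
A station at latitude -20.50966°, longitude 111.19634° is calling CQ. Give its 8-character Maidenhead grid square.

OG59ol37

Add 180° to longitude and 90° to latitude: 291.19634, 69.49034.
Field: 291.19634/20 → 14 → O, 69.49034/10 → 6 → G; chars OG.
Square: 11.19634/2 → 5, 9.49034/1 → 9; chars 59.
Subsquare: 1.19634/0.0833333 → 14 → o, 0.49034/0.0416667 → 11 → l; chars ol.
Extended square: 0.02967/0.00833333 → 3, 0.03201/0.00416667 → 7; chars 37.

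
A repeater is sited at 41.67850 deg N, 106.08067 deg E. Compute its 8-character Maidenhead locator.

ON31aq92

Shift to the Maidenhead origin (180°W, 90°S): lon 286.08067, lat 131.67850.
Field: lon ⌊286.08067/20⌋ = 14 → O; lat ⌊131.67850/10⌋ = 13 → N.
Square: lon ⌊6.08067/2⌋ = 3; lat ⌊1.67850/1⌋ = 1.
Subsquare: lon ⌊0.08067/0.0833333⌋ = 0 → a; lat ⌊0.67850/0.0416667⌋ = 16 → q.
Extended square: lon ⌊0.08067/0.00833333⌋ = 9; lat ⌊0.01183/0.00416667⌋ = 2.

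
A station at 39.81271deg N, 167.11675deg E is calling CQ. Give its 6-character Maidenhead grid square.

RM39nt

Shift to the Maidenhead origin (180°W, 90°S): lon 347.1168, lat 129.8127.
Field: 347.1168/20 → 17 → R, 129.8127/10 → 12 → M; chars RM.
Square: 7.1168/2 → 3, 9.8127/1 → 9; chars 39.
Subsquare: 1.1168/0.0833333 → 13 → n, 0.8127/0.0416667 → 19 → t; chars nt.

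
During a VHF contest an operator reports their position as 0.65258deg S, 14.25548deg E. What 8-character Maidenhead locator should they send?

Add 180° to longitude and 90° to latitude: 194.25548, 89.34742.
Field: lon ⌊194.25548/20⌋ = 9 → J; lat ⌊89.34742/10⌋ = 8 → I.
Square: lon ⌊14.25548/2⌋ = 7; lat ⌊9.34742/1⌋ = 9.
Subsquare: lon ⌊0.25548/0.0833333⌋ = 3 → d; lat ⌊0.34742/0.0416667⌋ = 8 → i.
Extended square: lon ⌊0.00548/0.00833333⌋ = 0; lat ⌊0.01409/0.00416667⌋ = 3.

JI79di03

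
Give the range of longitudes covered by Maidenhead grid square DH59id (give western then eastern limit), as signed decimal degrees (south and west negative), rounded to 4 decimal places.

-109.3333, -109.2500

Field D=3, H=7: +3·20° lon, +7·10° lat → SW at lon -120°, lat -20°.
Square 5, 9: +5·2° lon, +9·1° lat → SW at lon -110°, lat -11°.
Subsquare i=8, d=3: +8·0.0833333° lon, +3·0.0416667° lat → SW at lon -109.333°, lat -10.875°.
Cell spans 0.0833333° lon × 0.0416667° lat.
west -109.3333, east -109.2500.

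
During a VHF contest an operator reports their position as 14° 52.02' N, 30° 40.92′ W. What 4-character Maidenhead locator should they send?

Add 180° to longitude and 90° to latitude: 149.32, 104.87.
Field: lon ⌊149.32/20⌋ = 7 → H; lat ⌊104.87/10⌋ = 10 → K.
Square: lon ⌊9.32/2⌋ = 4; lat ⌊4.87/1⌋ = 4.

HK44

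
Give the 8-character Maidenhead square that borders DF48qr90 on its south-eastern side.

DF48rq09

Longitude extended square 9; +1 → 10, wraps to 0, carry into subsquare.
Longitude subsquare q = 16; +1 → 17 = r.
Latitude extended square 0; −1 → -1, wraps to 9, carry into subsquare.
Latitude subsquare r = 17; −1 → 16 = q.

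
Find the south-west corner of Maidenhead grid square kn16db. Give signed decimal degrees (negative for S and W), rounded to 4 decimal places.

46.0417, 22.2500

Field K=10, N=13: +10·20° lon, +13·10° lat → SW at lon 20°, lat 40°.
Square 1, 6: +1·2° lon, +6·1° lat → SW at lon 22°, lat 46°.
Subsquare d=3, b=1: +3·0.0833333° lon, +1·0.0416667° lat → SW at lon 22.25°, lat 46.0417°.
latitude 46.0417, longitude 22.2500.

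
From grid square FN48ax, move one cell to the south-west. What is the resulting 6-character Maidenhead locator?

FN38xw

Longitude subsquare a = 0; −1 → -1, wraps to 23 = x, carry into square.
Longitude square 4; −1 → 3.
Latitude subsquare x = 23; −1 → 22 = w.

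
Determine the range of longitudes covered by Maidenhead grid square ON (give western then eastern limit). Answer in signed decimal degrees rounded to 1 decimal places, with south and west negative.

Field O=14, N=13: +14·20° lon, +13·10° lat → SW at lon 100°, lat 40°.
Cell spans 20° lon × 10° lat.
west 100.0, east 120.0.

100.0, 120.0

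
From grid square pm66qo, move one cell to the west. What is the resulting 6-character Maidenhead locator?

PM66po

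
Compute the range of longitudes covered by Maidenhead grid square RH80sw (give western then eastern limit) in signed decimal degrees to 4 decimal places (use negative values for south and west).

Field R=17, H=7: +17·20° lon, +7·10° lat → SW at lon 160°, lat -20°.
Square 8, 0: +8·2° lon, +0·1° lat → SW at lon 176°, lat -20°.
Subsquare s=18, w=22: +18·0.0833333° lon, +22·0.0416667° lat → SW at lon 177.5°, lat -19.0833°.
Cell spans 0.0833333° lon × 0.0416667° lat.
west 177.5000, east 177.5833.

177.5000, 177.5833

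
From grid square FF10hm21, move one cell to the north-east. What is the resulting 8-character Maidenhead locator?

FF10hm32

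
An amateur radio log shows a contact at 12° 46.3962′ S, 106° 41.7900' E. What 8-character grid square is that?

OH37if34

Add 180° to longitude and 90° to latitude: 286.69650, 77.22673.
Field: 286.69650/20 → 14 → O, 77.22673/10 → 7 → H; chars OH.
Square: 6.69650/2 → 3, 7.22673/1 → 7; chars 37.
Subsquare: 0.69650/0.0833333 → 8 → i, 0.22673/0.0416667 → 5 → f; chars if.
Extended square: 0.02983/0.00833333 → 3, 0.01840/0.00416667 → 4; chars 34.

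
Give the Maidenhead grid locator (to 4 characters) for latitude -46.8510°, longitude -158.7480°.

BE03

Offset from 180°W / 90°S: lon 21.25°, lat 43.15°.
Field: 21.25/20 → 1 → B, 43.15/10 → 4 → E; chars BE.
Square: 1.25/2 → 0, 3.15/1 → 3; chars 03.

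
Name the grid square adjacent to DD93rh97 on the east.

DD93sh07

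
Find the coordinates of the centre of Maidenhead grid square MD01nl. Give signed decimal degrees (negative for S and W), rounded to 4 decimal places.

Field M=12, D=3: +12·20° lon, +3·10° lat → SW at lon 60°, lat -60°.
Square 0, 1: +0·2° lon, +1·1° lat → SW at lon 60°, lat -59°.
Subsquare n=13, l=11: +13·0.0833333° lon, +11·0.0416667° lat → SW at lon 61.0833°, lat -58.5417°.
Cell spans 0.0833333° lon × 0.0416667° lat. Centre is SW corner plus half of each.
latitude -58.5208, longitude 61.1250.

-58.5208, 61.1250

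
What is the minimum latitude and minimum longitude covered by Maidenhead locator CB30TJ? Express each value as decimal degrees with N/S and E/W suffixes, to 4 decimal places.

Field C=2, B=1: +2·20° lon, +1·10° lat → SW at lon -140°, lat -80°.
Square 3, 0: +3·2° lon, +0·1° lat → SW at lon -134°, lat -80°.
Subsquare t=19, j=9: +19·0.0833333° lon, +9·0.0416667° lat → SW at lon -132.417°, lat -79.625°.
latitude 79.6250° S, longitude 132.4167° W.

79.6250° S, 132.4167° W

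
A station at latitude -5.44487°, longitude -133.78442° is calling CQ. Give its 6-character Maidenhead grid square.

CI34cn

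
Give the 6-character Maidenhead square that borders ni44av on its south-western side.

NI34xu

Longitude subsquare a = 0; −1 → -1, wraps to 23 = x, carry into square.
Longitude square 4; −1 → 3.
Latitude subsquare v = 21; −1 → 20 = u.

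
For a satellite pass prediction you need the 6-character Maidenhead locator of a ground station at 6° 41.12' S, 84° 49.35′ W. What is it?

EI73oh

Add 180° to longitude and 90° to latitude: 95.1775, 83.3147.
Field: lon ⌊95.1775/20⌋ = 4 → E; lat ⌊83.3147/10⌋ = 8 → I.
Square: lon ⌊15.1775/2⌋ = 7; lat ⌊3.3147/1⌋ = 3.
Subsquare: lon ⌊1.1775/0.0833333⌋ = 14 → o; lat ⌊0.3147/0.0416667⌋ = 7 → h.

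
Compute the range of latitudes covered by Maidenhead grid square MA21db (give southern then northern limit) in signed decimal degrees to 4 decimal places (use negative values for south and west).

-88.9583, -88.9167

Field M=12, A=0: +12·20° lon, +0·10° lat → SW at lon 60°, lat -90°.
Square 2, 1: +2·2° lon, +1·1° lat → SW at lon 64°, lat -89°.
Subsquare d=3, b=1: +3·0.0833333° lon, +1·0.0416667° lat → SW at lon 64.25°, lat -88.9583°.
Cell spans 0.0833333° lon × 0.0416667° lat.
south -88.9583, north -88.9167.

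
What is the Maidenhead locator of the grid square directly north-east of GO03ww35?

GO03ww46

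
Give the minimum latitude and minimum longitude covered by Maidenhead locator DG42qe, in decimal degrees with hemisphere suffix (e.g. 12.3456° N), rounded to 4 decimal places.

27.8333° S, 110.6667° W

Field D=3, G=6: +3·20° lon, +6·10° lat → SW at lon -120°, lat -30°.
Square 4, 2: +4·2° lon, +2·1° lat → SW at lon -112°, lat -28°.
Subsquare q=16, e=4: +16·0.0833333° lon, +4·0.0416667° lat → SW at lon -110.667°, lat -27.8333°.
latitude 27.8333° S, longitude 110.6667° W.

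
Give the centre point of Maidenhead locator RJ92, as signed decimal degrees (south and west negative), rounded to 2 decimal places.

2.50, 179.00

Field R=17, J=9: +17·20° lon, +9·10° lat → SW at lon 160°, lat 0°.
Square 9, 2: +9·2° lon, +2·1° lat → SW at lon 178°, lat 2°.
Cell spans 2° lon × 1° lat. Centre is SW corner plus half of each.
latitude 2.50, longitude 179.00.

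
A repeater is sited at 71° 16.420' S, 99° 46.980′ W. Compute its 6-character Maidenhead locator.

Shift to the Maidenhead origin (180°W, 90°S): lon 80.2170, lat 18.7263.
Field: lon ⌊80.2170/20⌋ = 4 → E; lat ⌊18.7263/10⌋ = 1 → B.
Square: lon ⌊0.2170/2⌋ = 0; lat ⌊8.7263/1⌋ = 8.
Subsquare: lon ⌊0.2170/0.0833333⌋ = 2 → c; lat ⌊0.7263/0.0416667⌋ = 17 → r.

EB08cr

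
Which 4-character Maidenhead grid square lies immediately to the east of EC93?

Longitude square 9; +1 → 10, wraps to 0, carry into field.
Longitude field E = 4; +1 → 5 = F.
The latitude characters are unchanged.

FC03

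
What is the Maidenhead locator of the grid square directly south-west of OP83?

Longitude square 8; −1 → 7.
Latitude square 3; −1 → 2.

OP72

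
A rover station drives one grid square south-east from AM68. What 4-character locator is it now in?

Longitude square 6; +1 → 7.
Latitude square 8; −1 → 7.

AM77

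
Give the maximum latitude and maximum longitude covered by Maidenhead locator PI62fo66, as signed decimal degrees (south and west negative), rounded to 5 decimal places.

-7.38750, 132.47500

Field P=15, I=8: +15·20° lon, +8·10° lat → SW at lon 120°, lat -10°.
Square 6, 2: +6·2° lon, +2·1° lat → SW at lon 132°, lat -8°.
Subsquare f=5, o=14: +5·0.0833333° lon, +14·0.0416667° lat → SW at lon 132.417°, lat -7.41667°.
Extended square 6, 6: +6·0.00833333° lon, +6·0.00416667° lat → SW at lon 132.467°, lat -7.39167°.
Cell spans 0.00833333° lon × 0.00416667° lat. NE corner is SW corner plus one full cell.
latitude -7.38750, longitude 132.47500.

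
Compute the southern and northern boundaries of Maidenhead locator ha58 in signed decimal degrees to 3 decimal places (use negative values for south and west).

-82.000, -81.000

Field H=7, A=0: +7·20° lon, +0·10° lat → SW at lon -40°, lat -90°.
Square 5, 8: +5·2° lon, +8·1° lat → SW at lon -30°, lat -82°.
Cell spans 2° lon × 1° lat.
south -82.000, north -81.000.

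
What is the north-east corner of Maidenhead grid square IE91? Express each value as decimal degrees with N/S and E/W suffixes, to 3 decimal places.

Field I=8, E=4: +8·20° lon, +4·10° lat → SW at lon -20°, lat -50°.
Square 9, 1: +9·2° lon, +1·1° lat → SW at lon -2°, lat -49°.
Cell spans 2° lon × 1° lat. NE corner is SW corner plus one full cell.
latitude 48.000° S, longitude 0.000° E.

48.000° S, 0.000° E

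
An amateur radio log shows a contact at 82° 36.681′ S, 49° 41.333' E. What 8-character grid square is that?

LA47uj23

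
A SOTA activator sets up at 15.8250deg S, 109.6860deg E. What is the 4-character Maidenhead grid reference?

OH44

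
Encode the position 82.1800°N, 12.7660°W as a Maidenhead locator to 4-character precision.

IR32

Add 180° to longitude and 90° to latitude: 167.23, 172.18.
Field: lon ⌊167.23/20⌋ = 8 → I; lat ⌊172.18/10⌋ = 17 → R.
Square: lon ⌊7.23/2⌋ = 3; lat ⌊2.18/1⌋ = 2.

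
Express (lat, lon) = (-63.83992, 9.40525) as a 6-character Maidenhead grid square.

JC46qd

Add 180° to longitude and 90° to latitude: 189.4052, 26.1601.
Field (20°×10°, letters A–R): 189.4052/20 → 9 → J, 26.1601/10 → 2 → C; chars JC.
Square (2°×1°, digits 0–9): 9.4052/2 → 4, 6.1601/1 → 6; chars 46.
Subsquare (5′×2.5′, letters a–x): 1.4052/0.0833333 → 16 → q, 0.1601/0.0416667 → 3 → d; chars qd.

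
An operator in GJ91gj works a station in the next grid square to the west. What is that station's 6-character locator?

GJ91fj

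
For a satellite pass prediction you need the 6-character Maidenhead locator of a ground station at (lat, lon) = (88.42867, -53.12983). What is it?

Add 180° to longitude and 90° to latitude: 126.8702, 178.4287.
Field (20°×10°, letters A–R): lon ⌊126.8702/20⌋ = 6 → G; lat ⌊178.4287/10⌋ = 17 → R.
Square (2°×1°, digits 0–9): lon ⌊6.8702/2⌋ = 3; lat ⌊8.4287/1⌋ = 8.
Subsquare (5′×2.5′, letters a–x): lon ⌊0.8702/0.0833333⌋ = 10 → k; lat ⌊0.4287/0.0416667⌋ = 10 → k.

GR38kk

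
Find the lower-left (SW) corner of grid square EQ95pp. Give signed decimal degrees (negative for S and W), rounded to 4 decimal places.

75.6250, -80.7500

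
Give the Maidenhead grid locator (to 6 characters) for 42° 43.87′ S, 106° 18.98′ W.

Offset from 180°W / 90°S: lon 73.6837°, lat 47.2688°.
Field: 73.6837/20 → 3 → D, 47.2688/10 → 4 → E; chars DE.
Square: 13.6837/2 → 6, 7.2688/1 → 7; chars 67.
Subsquare: 1.6837/0.0833333 → 20 → u, 0.2688/0.0416667 → 6 → g; chars ug.

DE67ug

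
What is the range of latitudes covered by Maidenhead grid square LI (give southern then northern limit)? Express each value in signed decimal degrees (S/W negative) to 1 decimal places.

Field L=11, I=8: +11·20° lon, +8·10° lat → SW at lon 40°, lat -10°.
Cell spans 20° lon × 10° lat.
south -10.0, north 0.0.

-10.0, 0.0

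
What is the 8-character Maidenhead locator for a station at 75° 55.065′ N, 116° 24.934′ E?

OQ85ew90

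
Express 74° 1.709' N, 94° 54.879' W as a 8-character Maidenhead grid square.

Shift to the Maidenhead origin (180°W, 90°S): lon 85.08535, lat 164.02848.
Field: lon ⌊85.08535/20⌋ = 4 → E; lat ⌊164.02848/10⌋ = 16 → Q.
Square: lon ⌊5.08535/2⌋ = 2; lat ⌊4.02848/1⌋ = 4.
Subsquare: lon ⌊1.08535/0.0833333⌋ = 13 → n; lat ⌊0.02848/0.0416667⌋ = 0 → a.
Extended square: lon ⌊0.00202/0.00833333⌋ = 0; lat ⌊0.02848/0.00416667⌋ = 6.

EQ24na06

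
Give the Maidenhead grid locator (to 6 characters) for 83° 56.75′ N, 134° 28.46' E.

PR73fw

Shift to the Maidenhead origin (180°W, 90°S): lon 314.4743, lat 173.9458.
Field: 314.4743/20 → 15 → P, 173.9458/10 → 17 → R; chars PR.
Square: 14.4743/2 → 7, 3.9458/1 → 3; chars 73.
Subsquare: 0.4743/0.0833333 → 5 → f, 0.9458/0.0416667 → 22 → w; chars fw.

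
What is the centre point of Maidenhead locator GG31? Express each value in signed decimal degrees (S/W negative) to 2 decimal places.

Field G=6, G=6: +6·20° lon, +6·10° lat → SW at lon -60°, lat -30°.
Square 3, 1: +3·2° lon, +1·1° lat → SW at lon -54°, lat -29°.
Cell spans 2° lon × 1° lat. Centre is SW corner plus half of each.
latitude -28.50, longitude -53.00.

-28.50, -53.00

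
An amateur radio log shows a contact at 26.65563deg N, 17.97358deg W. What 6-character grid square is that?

IL16ap

Add 180° to longitude and 90° to latitude: 162.0264, 116.6556.
Field: 162.0264/20 → 8 → I, 116.6556/10 → 11 → L; chars IL.
Square: 2.0264/2 → 1, 6.6556/1 → 6; chars 16.
Subsquare: 0.0264/0.0833333 → 0 → a, 0.6556/0.0416667 → 15 → p; chars ap.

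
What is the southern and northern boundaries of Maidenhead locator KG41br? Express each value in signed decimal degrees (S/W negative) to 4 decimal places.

-28.2917, -28.2500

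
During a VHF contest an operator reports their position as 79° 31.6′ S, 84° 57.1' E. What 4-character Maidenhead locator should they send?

NB20

Shift to the Maidenhead origin (180°W, 90°S): lon 264.95, lat 10.47.
Field: lon ⌊264.95/20⌋ = 13 → N; lat ⌊10.47/10⌋ = 1 → B.
Square: lon ⌊4.95/2⌋ = 2; lat ⌊0.47/1⌋ = 0.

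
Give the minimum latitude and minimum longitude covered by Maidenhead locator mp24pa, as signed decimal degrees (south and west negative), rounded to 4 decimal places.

Field M=12, P=15: +12·20° lon, +15·10° lat → SW at lon 60°, lat 60°.
Square 2, 4: +2·2° lon, +4·1° lat → SW at lon 64°, lat 64°.
Subsquare p=15, a=0: +15·0.0833333° lon, +0·0.0416667° lat → SW at lon 65.25°, lat 64°.
latitude 64.0000, longitude 65.2500.

64.0000, 65.2500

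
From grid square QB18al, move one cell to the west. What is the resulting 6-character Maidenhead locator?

QB08xl

Longitude subsquare a = 0; −1 → -1, wraps to 23 = x, carry into square.
Longitude square 1; −1 → 0.
The latitude characters are unchanged.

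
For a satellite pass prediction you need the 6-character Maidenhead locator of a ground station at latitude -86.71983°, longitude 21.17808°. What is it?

Add 180° to longitude and 90° to latitude: 201.1781, 3.2802.
Field: lon ⌊201.1781/20⌋ = 10 → K; lat ⌊3.2802/10⌋ = 0 → A.
Square: lon ⌊1.1781/2⌋ = 0; lat ⌊3.2802/1⌋ = 3.
Subsquare: lon ⌊1.1781/0.0833333⌋ = 14 → o; lat ⌊0.2802/0.0416667⌋ = 6 → g.

KA03og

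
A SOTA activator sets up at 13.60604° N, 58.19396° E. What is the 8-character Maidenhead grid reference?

LK93co35

Shift to the Maidenhead origin (180°W, 90°S): lon 238.19396, lat 103.60604.
Field: 238.19396/20 → 11 → L, 103.60604/10 → 10 → K; chars LK.
Square: 18.19396/2 → 9, 3.60604/1 → 3; chars 93.
Subsquare: 0.19396/0.0833333 → 2 → c, 0.60604/0.0416667 → 14 → o; chars co.
Extended square: 0.02729/0.00833333 → 3, 0.02271/0.00416667 → 5; chars 35.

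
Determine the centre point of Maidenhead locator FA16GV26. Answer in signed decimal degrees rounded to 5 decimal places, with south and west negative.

Field F=5, A=0: +5·20° lon, +0·10° lat → SW at lon -80°, lat -90°.
Square 1, 6: +1·2° lon, +6·1° lat → SW at lon -78°, lat -84°.
Subsquare g=6, v=21: +6·0.0833333° lon, +21·0.0416667° lat → SW at lon -77.5°, lat -83.125°.
Extended square 2, 6: +2·0.00833333° lon, +6·0.00416667° lat → SW at lon -77.4833°, lat -83.1°.
Cell spans 0.00833333° lon × 0.00416667° lat. Centre is SW corner plus half of each.
latitude -83.09792, longitude -77.47917.

-83.09792, -77.47917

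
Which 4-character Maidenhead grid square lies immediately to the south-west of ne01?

Longitude square 0; −1 → -1, wraps to 9, carry into field.
Longitude field N = 13; −1 → 12 = M.
Latitude square 1; −1 → 0.

ME90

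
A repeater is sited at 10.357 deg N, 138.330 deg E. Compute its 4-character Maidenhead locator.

Offset from 180°W / 90°S: lon 318.33°, lat 100.36°.
Field: lon ⌊318.33/20⌋ = 15 → P; lat ⌊100.36/10⌋ = 10 → K.
Square: lon ⌊18.33/2⌋ = 9; lat ⌊0.36/1⌋ = 0.

PK90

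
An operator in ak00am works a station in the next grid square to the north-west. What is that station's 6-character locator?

RK90xn

Longitude subsquare a = 0; −1 → -1, wraps to 23 = x, carry into square.
Longitude square 0; −1 → -1, wraps to 9, carry into field.
Longitude field A = 0; −1 → -1, wraps to 17 = R, wrapping around the antimeridian.
Latitude subsquare m = 12; +1 → 13 = n.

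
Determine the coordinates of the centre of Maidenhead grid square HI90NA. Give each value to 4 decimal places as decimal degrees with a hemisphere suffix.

Field H=7, I=8: +7·20° lon, +8·10° lat → SW at lon -40°, lat -10°.
Square 9, 0: +9·2° lon, +0·1° lat → SW at lon -22°, lat -10°.
Subsquare n=13, a=0: +13·0.0833333° lon, +0·0.0416667° lat → SW at lon -20.9167°, lat -10°.
Cell spans 0.0833333° lon × 0.0416667° lat. Centre is SW corner plus half of each.
latitude 9.9792° S, longitude 20.8750° W.

9.9792° S, 20.8750° W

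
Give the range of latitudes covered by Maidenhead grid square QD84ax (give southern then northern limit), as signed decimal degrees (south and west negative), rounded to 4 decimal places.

-55.0417, -55.0000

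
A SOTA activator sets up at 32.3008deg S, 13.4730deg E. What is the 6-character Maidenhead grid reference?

JF67rq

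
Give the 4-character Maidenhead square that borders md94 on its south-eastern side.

ND03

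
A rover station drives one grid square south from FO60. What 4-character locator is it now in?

FN69

Latitude square 0; −1 → -1, wraps to 9, carry into field.
Latitude field O = 14; −1 → 13 = N.
The longitude characters are unchanged.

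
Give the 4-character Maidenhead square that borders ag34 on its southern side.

Latitude square 4; −1 → 3.
The longitude characters are unchanged.

AG33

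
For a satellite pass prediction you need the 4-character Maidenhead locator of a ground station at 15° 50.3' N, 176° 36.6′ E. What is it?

RK85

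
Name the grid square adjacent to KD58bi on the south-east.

KD58ch

Longitude subsquare b = 1; +1 → 2 = c.
Latitude subsquare i = 8; −1 → 7 = h.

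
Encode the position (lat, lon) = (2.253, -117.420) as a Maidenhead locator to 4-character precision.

Shift to the Maidenhead origin (180°W, 90°S): lon 62.58, lat 92.25.
Field: lon ⌊62.58/20⌋ = 3 → D; lat ⌊92.25/10⌋ = 9 → J.
Square: lon ⌊2.58/2⌋ = 1; lat ⌊2.25/1⌋ = 2.

DJ12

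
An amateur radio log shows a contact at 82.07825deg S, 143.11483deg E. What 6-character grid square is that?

QA17nw

Add 180° to longitude and 90° to latitude: 323.1148, 7.9218.
Field: lon ⌊323.1148/20⌋ = 16 → Q; lat ⌊7.9218/10⌋ = 0 → A.
Square: lon ⌊3.1148/2⌋ = 1; lat ⌊7.9218/1⌋ = 7.
Subsquare: lon ⌊1.1148/0.0833333⌋ = 13 → n; lat ⌊0.9218/0.0416667⌋ = 22 → w.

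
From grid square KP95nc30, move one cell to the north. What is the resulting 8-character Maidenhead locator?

KP95nc31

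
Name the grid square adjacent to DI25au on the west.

Longitude subsquare a = 0; −1 → -1, wraps to 23 = x, carry into square.
Longitude square 2; −1 → 1.
The latitude characters are unchanged.

DI15xu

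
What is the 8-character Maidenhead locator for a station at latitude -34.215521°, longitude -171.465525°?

Offset from 180°W / 90°S: lon 8.53447°, lat 55.78448°.
Field: 8.53447/20 → 0 → A, 55.78448/10 → 5 → F; chars AF.
Square: 8.53447/2 → 4, 5.78448/1 → 5; chars 45.
Subsquare: 0.53447/0.0833333 → 6 → g, 0.78448/0.0416667 → 18 → s; chars gs.
Extended square: 0.03447/0.00833333 → 4, 0.03448/0.00416667 → 8; chars 48.

AF45gs48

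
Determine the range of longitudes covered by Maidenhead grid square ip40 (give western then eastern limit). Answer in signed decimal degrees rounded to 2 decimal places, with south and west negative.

-12.00, -10.00

Field I=8, P=15: +8·20° lon, +15·10° lat → SW at lon -20°, lat 60°.
Square 4, 0: +4·2° lon, +0·1° lat → SW at lon -12°, lat 60°.
Cell spans 2° lon × 1° lat.
west -12.00, east -10.00.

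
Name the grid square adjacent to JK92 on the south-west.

Longitude square 9; −1 → 8.
Latitude square 2; −1 → 1.

JK81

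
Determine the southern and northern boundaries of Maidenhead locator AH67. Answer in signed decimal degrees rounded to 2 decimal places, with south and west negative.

Field A=0, H=7: +0·20° lon, +7·10° lat → SW at lon -180°, lat -20°.
Square 6, 7: +6·2° lon, +7·1° lat → SW at lon -168°, lat -13°.
Cell spans 2° lon × 1° lat.
south -13.00, north -12.00.

-13.00, -12.00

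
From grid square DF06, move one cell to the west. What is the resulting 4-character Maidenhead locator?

Longitude square 0; −1 → -1, wraps to 9, carry into field.
Longitude field D = 3; −1 → 2 = C.
The latitude characters are unchanged.

CF96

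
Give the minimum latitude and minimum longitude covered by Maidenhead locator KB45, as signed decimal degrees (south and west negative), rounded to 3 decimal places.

-75.000, 28.000

Field K=10, B=1: +10·20° lon, +1·10° lat → SW at lon 20°, lat -80°.
Square 4, 5: +4·2° lon, +5·1° lat → SW at lon 28°, lat -75°.
latitude -75.000, longitude 28.000.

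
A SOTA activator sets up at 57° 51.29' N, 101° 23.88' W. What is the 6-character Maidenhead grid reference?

DO97hu

Offset from 180°W / 90°S: lon 78.6020°, lat 147.8548°.
Field: 78.6020/20 → 3 → D, 147.8548/10 → 14 → O; chars DO.
Square: 18.6020/2 → 9, 7.8548/1 → 7; chars 97.
Subsquare: 0.6020/0.0833333 → 7 → h, 0.8548/0.0416667 → 20 → u; chars hu.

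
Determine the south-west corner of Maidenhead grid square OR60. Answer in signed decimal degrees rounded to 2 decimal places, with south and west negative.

80.00, 112.00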